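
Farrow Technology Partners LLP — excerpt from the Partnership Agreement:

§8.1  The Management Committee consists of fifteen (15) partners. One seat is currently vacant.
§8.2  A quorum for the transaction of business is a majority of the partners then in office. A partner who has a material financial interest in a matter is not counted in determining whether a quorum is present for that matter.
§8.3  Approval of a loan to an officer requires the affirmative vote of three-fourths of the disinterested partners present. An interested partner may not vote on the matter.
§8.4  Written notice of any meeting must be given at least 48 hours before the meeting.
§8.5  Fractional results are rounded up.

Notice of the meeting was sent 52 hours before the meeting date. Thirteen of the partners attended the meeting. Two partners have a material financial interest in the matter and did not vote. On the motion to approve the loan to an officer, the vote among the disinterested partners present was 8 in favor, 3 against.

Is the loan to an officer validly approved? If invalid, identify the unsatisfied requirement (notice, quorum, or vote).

Notice: 52 hours given; 48 required (52 ≥ 48). Satisfied.
Quorum: 13 present, but the 2 interested partners do not count, leaving 11. Quorum is 8. Satisfied.
Vote: the loan to an officer requires three-fourths of the disinterested partners present (13 − 2 = 11). 3/4 of 11 = 8.25, rounded up to 9, so 9 affirmative votes are needed; 8 voted in favor. Not satisfied.

Invalid — vote requirement not satisfied.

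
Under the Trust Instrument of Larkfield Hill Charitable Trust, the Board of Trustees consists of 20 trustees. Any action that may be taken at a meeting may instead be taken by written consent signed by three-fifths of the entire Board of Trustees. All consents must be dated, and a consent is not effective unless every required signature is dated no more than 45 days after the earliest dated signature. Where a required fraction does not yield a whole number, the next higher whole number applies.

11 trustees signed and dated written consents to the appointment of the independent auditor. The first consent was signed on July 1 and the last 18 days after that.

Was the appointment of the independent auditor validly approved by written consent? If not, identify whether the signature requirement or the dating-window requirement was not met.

Not effective — insufficient signatures.

Signatures required: three-fifths of 20 — 3/5 of 20 = 12, so 12 needed; 11 signed. Insufficient.
Dating window: the latest signature is 18 days after the earliest; the limit is 45 days. Within the window.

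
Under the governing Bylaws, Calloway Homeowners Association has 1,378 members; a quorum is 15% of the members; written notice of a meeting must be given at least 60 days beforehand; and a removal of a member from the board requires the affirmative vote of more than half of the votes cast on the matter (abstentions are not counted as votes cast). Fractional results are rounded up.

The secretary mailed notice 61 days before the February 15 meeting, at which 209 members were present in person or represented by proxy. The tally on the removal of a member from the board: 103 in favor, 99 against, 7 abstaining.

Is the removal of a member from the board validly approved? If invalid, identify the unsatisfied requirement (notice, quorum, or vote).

Valid — all requirements satisfied.

Notice: 61 days given; 60 required. Satisfied.
Quorum: 15% of 1,378 = 206.70, rounded up to 207; 209 present. Satisfied.
Vote: requires a majority of the votes cast (209 − 7 abstaining = 202); a majority of 202 is 102, so 102 needed; 103 in favor. Satisfied.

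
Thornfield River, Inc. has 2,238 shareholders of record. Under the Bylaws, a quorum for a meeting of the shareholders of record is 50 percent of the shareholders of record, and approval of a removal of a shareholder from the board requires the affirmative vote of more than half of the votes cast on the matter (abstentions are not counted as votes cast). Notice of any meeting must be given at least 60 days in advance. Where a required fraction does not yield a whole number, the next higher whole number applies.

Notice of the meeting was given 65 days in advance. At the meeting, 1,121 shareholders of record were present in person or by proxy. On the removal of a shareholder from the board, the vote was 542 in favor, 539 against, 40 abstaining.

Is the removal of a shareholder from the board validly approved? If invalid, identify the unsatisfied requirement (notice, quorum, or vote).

Valid — all requirements satisfied.

Notice: 65 days given; 60 required. Satisfied.
Quorum: 50% of 2,238 = 1,119; 1,121 present. Satisfied.
Vote: requires a majority of the votes cast (1,121 − 40 abstaining = 1,081); a majority of 1081 is 541, so 541 needed; 542 in favor. Satisfied.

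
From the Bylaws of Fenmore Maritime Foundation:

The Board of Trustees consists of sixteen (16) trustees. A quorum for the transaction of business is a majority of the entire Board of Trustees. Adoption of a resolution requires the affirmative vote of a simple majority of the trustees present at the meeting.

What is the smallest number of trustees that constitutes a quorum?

A majority of 16 is 9.

9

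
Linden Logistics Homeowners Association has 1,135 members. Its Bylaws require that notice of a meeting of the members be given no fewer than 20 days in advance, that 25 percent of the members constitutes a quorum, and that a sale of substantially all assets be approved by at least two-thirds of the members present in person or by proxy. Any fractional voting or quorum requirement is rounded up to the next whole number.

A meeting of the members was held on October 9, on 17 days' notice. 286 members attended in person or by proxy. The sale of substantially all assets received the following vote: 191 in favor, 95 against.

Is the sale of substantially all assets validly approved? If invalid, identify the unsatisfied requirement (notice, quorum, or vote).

Notice: 17 days given; 20 required. Not satisfied.
Quorum: 25% of 1,135 = 283.75, rounded up to 284; 286 present. Satisfied.
Vote: requires two-thirds of those present (286); 2/3 of 286 = 190.67, rounded up to 191, so 191 needed; 191 in favor. Satisfied.

Invalid — notice requirement not satisfied.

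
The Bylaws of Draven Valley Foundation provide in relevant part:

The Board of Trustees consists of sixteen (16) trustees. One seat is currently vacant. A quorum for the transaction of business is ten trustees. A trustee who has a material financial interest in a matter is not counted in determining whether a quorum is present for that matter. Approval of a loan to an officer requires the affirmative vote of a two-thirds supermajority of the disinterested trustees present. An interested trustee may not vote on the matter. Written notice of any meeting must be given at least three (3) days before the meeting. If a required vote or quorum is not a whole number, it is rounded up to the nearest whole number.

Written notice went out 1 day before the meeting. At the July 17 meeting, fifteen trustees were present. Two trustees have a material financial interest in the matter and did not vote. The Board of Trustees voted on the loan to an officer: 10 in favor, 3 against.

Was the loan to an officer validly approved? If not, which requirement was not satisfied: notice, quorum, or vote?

Invalid — notice requirement not satisfied.

Notice: 1 day given; 3 required (1 < 3). Not satisfied.
Quorum: 15 present, but the 2 interested trustees do not count, leaving 13. Quorum is 10. Satisfied.
Vote: the loan to an officer requires two-thirds of the disinterested trustees present (15 − 2 = 13). 2/3 of 13 = 8.67, rounded up to 9, so 9 affirmative votes are needed; 10 voted in favor. Satisfied.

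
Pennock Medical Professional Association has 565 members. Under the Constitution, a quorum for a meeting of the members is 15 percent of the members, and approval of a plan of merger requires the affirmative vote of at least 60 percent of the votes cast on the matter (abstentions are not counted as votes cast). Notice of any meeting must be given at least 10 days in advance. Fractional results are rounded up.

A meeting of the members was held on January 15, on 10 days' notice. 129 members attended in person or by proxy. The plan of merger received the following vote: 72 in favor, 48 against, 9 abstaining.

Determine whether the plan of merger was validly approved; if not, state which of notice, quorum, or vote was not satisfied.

Notice: 10 days given; 10 required. Satisfied.
Quorum: 15% of 565 = 84.75, rounded up to 85; 129 present. Satisfied.
Vote: requires three-fifths of the votes cast (129 − 9 abstaining = 120); 3/5 of 120 = 72, so 72 needed; 72 in favor. Satisfied.

Valid — all requirements satisfied.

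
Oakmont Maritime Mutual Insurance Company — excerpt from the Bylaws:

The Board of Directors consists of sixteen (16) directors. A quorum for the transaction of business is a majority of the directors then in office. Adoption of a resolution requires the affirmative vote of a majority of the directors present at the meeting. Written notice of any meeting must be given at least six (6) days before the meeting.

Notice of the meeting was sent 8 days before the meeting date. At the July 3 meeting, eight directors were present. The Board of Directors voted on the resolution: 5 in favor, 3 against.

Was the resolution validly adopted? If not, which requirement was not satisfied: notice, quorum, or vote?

Invalid — quorum requirement not satisfied.

Notice: 8 days given; 6 required (8 ≥ 6). Satisfied.
Quorum: 8 present; quorum is 9. Not satisfied.
Vote: the resolution requires a majority of the directors present (8). A majority of 8 is 5, so 5 affirmative votes are needed; 5 voted in favor. Satisfied. (Moot — without a quorum no business can be validly transacted.)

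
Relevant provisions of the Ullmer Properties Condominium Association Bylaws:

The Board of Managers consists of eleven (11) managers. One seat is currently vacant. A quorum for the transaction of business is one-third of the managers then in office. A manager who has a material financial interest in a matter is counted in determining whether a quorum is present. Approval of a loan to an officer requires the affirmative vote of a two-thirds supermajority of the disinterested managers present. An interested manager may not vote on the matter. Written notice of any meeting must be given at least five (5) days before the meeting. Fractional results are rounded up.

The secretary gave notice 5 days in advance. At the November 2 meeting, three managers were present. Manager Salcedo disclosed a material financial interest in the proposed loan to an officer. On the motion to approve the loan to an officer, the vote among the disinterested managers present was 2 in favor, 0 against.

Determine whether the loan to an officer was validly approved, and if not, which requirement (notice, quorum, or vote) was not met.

Notice: 5 days given; 5 required (5 ≥ 5). Satisfied.
Quorum: 3 present (interested managers count toward quorum); quorum is 4. Not satisfied.
Vote: the loan to an officer requires two-thirds of the disinterested managers present (3 − 1 = 2). 2/3 of 2 = 1.33, rounded up to 2, so 2 affirmative votes are needed; 2 voted in favor. Satisfied. (Moot — without a quorum no business can be validly transacted.)

Invalid — quorum requirement not satisfied.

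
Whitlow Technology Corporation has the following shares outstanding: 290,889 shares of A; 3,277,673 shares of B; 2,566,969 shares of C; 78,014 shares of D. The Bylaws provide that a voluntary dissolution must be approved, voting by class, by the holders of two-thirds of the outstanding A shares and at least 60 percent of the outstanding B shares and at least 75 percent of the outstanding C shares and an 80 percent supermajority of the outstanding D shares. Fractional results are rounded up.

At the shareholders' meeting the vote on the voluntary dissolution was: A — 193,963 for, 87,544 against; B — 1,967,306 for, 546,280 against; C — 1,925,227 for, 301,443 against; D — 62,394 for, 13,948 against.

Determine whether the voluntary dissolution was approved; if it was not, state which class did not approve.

A: 2/3 of 290889 = 193926; 193,926 required, 193,963 in favor — approved.
B: 3/5 of 3277673 = 1966603.80, rounded up to 1966604; 1,966,604 required, 1,967,306 in favor — approved.
C: 3/4 of 2566969 = 1925226.75, rounded up to 1925227; 1,925,227 required, 1,925,227 in favor — approved.
D: 4/5 of 78014 = 62411.20, rounded up to 62412; 62,412 required, 62,394 in favor — not approved.

Not approved — the D shares did not give the required vote.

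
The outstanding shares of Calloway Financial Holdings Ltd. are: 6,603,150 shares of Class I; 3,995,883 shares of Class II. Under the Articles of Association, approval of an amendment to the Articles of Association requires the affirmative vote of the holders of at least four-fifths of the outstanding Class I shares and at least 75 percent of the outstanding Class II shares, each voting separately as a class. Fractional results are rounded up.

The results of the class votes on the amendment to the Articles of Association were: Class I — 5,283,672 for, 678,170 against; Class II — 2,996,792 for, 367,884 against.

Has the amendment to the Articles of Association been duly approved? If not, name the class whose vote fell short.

Class I: 4/5 of 6603150 = 5282520; 5,282,520 required, 5,283,672 in favor — approved.
Class II: 3/4 of 3995883 = 2996912.25, rounded up to 2996913; 2,996,913 required, 2,996,792 in favor — not approved.

Not approved — the Class II shares did not give the required vote.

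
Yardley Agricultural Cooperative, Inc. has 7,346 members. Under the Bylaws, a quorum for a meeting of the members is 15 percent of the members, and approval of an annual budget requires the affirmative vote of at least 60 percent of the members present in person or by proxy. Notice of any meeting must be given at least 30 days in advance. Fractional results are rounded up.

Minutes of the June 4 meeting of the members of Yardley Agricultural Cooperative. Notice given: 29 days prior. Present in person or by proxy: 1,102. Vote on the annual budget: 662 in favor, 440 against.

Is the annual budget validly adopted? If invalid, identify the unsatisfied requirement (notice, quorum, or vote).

Invalid — notice requirement not satisfied.

Notice: 29 days given; 30 required. Not satisfied.
Quorum: 15% of 7,346 = 1,101.90, rounded up to 1,102; 1,102 present. Satisfied.
Vote: requires three-fifths of those present (1,102); 3/5 of 1102 = 661.20, rounded up to 662, so 662 needed; 662 in favor. Satisfied.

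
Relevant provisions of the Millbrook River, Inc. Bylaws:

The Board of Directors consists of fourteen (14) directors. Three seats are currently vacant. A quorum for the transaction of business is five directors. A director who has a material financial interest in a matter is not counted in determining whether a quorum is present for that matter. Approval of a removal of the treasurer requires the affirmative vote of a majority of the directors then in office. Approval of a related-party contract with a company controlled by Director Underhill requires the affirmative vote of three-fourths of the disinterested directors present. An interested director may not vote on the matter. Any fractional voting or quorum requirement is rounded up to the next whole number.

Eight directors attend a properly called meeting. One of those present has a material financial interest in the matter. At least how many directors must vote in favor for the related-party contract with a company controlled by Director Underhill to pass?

The related-party contract with a company controlled by Director Underhill requires three-fourths of the disinterested directors present (8 − 1 = 7).
3/4 of 7 = 5.25, rounded up to 6.

6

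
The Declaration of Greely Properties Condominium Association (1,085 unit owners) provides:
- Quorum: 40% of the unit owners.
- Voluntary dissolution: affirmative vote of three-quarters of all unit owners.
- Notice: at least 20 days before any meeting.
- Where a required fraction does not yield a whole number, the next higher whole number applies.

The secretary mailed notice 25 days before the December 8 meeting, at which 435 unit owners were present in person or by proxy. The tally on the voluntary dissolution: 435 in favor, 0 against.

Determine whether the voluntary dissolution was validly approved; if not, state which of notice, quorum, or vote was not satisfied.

Invalid — vote requirement not satisfied.

Notice: 25 days given; 20 required. Satisfied.
Quorum: 40% of 1,085 = 434; 435 present. Satisfied.
Vote: requires three-fourths of all unit owners (1,085); 3/4 of 1085 = 813.75, rounded up to 814, so 814 needed; 435 in favor. Not satisfied.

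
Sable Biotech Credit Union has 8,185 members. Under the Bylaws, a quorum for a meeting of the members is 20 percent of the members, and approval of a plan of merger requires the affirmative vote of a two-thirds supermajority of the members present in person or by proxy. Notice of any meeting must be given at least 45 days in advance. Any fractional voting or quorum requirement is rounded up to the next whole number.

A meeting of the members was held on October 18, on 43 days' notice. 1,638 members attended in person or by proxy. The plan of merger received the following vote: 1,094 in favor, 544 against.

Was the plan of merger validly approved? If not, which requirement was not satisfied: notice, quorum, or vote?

Notice: 43 days given; 45 required. Not satisfied.
Quorum: 20% of 8,185 = 1,637; 1,638 present. Satisfied.
Vote: requires two-thirds of those present (1,638); 2/3 of 1638 = 1092, so 1,092 needed; 1,094 in favor. Satisfied.

Invalid — notice requirement not satisfied.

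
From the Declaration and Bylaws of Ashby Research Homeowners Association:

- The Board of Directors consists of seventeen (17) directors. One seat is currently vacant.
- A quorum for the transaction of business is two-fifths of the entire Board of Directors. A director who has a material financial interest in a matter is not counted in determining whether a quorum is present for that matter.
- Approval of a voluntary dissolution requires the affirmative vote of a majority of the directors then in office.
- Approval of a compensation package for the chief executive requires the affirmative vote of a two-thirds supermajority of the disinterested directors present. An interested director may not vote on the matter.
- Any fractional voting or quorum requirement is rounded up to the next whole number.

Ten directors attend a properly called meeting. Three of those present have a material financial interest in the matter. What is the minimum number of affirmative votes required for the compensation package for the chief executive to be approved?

5

The compensation package for the chief executive requires two-thirds of the disinterested directors present (10 − 3 = 7).
2/3 of 7 = 4.67, rounded up to 5.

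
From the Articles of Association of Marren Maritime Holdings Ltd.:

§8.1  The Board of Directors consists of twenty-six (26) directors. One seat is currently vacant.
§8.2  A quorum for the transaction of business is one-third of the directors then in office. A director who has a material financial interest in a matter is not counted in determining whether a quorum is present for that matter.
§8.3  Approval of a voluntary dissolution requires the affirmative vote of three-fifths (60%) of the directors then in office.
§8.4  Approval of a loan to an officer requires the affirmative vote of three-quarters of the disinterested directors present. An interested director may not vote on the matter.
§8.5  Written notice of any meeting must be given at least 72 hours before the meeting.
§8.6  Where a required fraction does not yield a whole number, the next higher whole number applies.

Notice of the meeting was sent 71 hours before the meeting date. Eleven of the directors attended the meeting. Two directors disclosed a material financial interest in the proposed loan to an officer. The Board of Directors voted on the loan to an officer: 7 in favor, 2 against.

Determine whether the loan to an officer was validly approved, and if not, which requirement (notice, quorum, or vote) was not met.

Notice: 71 hours given; 72 required (71 < 72). Not satisfied.
Quorum: 11 present, but the 2 interested directors do not count, leaving 9. Quorum is 9. Satisfied.
Vote: the loan to an officer requires three-fourths of the disinterested directors present (11 − 2 = 9). 3/4 of 9 = 6.75, rounded up to 7, so 7 affirmative votes are needed; 7 voted in favor. Satisfied.

Invalid — notice requirement not satisfied.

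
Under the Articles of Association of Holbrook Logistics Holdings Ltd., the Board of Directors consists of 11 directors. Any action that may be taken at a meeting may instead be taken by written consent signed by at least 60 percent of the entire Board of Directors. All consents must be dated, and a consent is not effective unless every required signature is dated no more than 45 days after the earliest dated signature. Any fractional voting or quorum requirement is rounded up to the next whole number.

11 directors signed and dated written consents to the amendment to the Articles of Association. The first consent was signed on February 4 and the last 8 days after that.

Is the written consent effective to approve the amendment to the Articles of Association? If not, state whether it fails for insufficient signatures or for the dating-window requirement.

Effective — both the signature and dating-window requirements are satisfied.

Signatures required: at least 60 percent of 11 — 3/5 of 11 = 6.60, rounded up to 7, so 7 needed; 11 signed. Sufficient.
Dating window: the latest signature is 8 days after the earliest; the limit is 45 days. Within the window.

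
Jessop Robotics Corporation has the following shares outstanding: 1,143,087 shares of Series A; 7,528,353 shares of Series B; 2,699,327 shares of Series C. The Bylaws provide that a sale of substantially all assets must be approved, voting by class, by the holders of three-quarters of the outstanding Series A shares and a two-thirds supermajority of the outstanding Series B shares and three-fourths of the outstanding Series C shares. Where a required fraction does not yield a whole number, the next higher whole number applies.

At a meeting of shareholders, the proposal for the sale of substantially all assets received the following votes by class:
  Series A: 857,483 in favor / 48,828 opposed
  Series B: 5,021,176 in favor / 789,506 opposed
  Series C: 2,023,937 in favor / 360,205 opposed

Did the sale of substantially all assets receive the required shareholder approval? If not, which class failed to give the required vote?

Series A: 3/4 of 1143087 = 857315.25, rounded up to 857316; 857,316 required, 857,483 in favor — approved.
Series B: 2/3 of 7528353 = 5018902; 5,018,902 required, 5,021,176 in favor — approved.
Series C: 3/4 of 2699327 = 2024495.25, rounded up to 2024496; 2,024,496 required, 2,023,937 in favor — not approved.

Not approved — the Series C shares did not give the required vote.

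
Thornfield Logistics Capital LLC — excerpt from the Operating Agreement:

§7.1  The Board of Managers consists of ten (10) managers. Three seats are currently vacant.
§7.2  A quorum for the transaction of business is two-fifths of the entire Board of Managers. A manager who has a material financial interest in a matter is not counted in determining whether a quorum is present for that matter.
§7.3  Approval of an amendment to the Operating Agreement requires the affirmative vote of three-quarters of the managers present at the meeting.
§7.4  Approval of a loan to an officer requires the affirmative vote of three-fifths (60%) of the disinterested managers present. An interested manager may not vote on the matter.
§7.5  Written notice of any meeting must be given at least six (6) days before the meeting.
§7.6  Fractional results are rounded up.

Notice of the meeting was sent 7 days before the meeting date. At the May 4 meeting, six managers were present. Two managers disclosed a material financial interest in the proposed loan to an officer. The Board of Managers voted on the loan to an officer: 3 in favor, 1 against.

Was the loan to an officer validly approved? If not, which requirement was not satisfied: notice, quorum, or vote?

Valid — all requirements satisfied.

Notice: 7 days given; 6 required (7 ≥ 6). Satisfied.
Quorum: 6 present, but the 2 interested managers do not count, leaving 4. Quorum is 4. Satisfied.
Vote: the loan to an officer requires three-fifths of the disinterested managers present (6 − 2 = 4). 3/5 of 4 = 2.40, rounded up to 3, so 3 affirmative votes are needed; 3 voted in favor. Satisfied.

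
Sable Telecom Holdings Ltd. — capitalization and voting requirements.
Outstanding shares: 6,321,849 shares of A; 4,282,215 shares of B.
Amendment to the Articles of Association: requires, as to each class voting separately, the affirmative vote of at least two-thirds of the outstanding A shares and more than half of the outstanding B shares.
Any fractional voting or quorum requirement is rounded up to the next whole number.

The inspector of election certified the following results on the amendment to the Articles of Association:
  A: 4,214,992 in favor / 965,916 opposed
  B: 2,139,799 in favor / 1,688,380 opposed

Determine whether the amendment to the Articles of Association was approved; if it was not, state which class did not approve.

Not approved — the B shares did not give the required vote.

A: 2/3 of 6321849 = 4214566; 4,214,566 required, 4,214,992 in favor — approved.
B: a majority of 4282215 is 2141108; 2,141,108 required, 2,139,799 in favor — not approved.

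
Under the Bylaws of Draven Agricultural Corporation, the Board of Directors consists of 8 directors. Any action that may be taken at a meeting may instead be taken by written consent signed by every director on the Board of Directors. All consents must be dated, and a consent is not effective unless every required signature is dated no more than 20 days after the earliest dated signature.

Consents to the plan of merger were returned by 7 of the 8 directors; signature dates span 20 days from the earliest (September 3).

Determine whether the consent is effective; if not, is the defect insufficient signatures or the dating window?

Not effective — insufficient signatures.

Signatures required: the unanimous vote of 8 — unanimous means all 8, so 8 needed; 7 signed. Insufficient.
Dating window: the latest signature is 20 days after the earliest; the limit is 20 days. Within the window.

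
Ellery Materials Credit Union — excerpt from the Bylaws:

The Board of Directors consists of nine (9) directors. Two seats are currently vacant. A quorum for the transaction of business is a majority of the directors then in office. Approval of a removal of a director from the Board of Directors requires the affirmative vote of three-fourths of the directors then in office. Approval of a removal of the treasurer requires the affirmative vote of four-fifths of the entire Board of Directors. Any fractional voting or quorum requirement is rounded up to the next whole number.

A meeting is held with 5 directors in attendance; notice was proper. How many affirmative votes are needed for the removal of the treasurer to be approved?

8

The removal of the treasurer requires four-fifths of the entire Board of Directors (9).
4/5 of 9 = 7.20, rounded up to 8.
(Only 5 can vote, so the removal of the treasurer cannot pass at this meeting, but the required vote is still 8.)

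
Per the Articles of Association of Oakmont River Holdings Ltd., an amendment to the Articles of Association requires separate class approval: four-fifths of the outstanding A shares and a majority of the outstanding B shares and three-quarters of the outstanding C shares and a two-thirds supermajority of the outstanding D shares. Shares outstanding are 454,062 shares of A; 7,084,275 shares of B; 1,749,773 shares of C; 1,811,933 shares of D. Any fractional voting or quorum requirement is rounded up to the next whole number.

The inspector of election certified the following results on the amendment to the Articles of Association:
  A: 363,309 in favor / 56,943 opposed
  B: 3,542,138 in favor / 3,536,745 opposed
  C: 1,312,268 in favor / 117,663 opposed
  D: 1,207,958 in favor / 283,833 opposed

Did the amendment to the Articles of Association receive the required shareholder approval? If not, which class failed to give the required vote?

Not approved — the C shares did not give the required vote.

A: 4/5 of 454062 = 363249.60, rounded up to 363250; 363,250 required, 363,309 in favor — approved.
B: a majority of 7084275 is 3542138; 3,542,138 required, 3,542,138 in favor — approved.
C: 3/4 of 1749773 = 1312329.75, rounded up to 1312330; 1,312,330 required, 1,312,268 in favor — not approved.
D: 2/3 of 1811933 = 1207955.33, rounded up to 1207956; 1,207,956 required, 1,207,958 in favor — approved.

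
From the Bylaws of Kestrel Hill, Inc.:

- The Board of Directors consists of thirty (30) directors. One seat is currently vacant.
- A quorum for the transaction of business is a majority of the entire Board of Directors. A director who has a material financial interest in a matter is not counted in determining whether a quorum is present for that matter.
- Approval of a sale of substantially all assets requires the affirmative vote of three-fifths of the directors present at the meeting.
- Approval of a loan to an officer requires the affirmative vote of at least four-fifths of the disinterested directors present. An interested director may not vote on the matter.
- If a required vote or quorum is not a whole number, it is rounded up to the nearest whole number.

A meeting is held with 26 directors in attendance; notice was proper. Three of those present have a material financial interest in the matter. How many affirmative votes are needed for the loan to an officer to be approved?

19

The loan to an officer requires four-fifths of the disinterested directors present (26 − 3 = 23).
4/5 of 23 = 18.40, rounded up to 19.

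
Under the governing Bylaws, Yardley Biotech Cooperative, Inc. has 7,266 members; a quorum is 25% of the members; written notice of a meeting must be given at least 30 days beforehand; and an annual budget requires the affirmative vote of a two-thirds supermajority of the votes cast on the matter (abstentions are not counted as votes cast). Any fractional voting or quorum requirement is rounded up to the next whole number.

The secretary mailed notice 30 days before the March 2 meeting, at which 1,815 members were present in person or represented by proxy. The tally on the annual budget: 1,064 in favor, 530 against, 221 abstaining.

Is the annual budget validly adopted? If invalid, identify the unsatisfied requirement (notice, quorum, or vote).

Notice: 30 days given; 30 required. Satisfied.
Quorum: 25% of 7,266 = 1,816.50, rounded up to 1,817; 1,815 present. Not satisfied.
Vote: requires two-thirds of the votes cast (1,815 − 221 abstaining = 1,594); 2/3 of 1594 = 1062.67, rounded up to 1063, so 1,063 needed; 1,064 in favor. Satisfied.

Invalid — quorum requirement not satisfied.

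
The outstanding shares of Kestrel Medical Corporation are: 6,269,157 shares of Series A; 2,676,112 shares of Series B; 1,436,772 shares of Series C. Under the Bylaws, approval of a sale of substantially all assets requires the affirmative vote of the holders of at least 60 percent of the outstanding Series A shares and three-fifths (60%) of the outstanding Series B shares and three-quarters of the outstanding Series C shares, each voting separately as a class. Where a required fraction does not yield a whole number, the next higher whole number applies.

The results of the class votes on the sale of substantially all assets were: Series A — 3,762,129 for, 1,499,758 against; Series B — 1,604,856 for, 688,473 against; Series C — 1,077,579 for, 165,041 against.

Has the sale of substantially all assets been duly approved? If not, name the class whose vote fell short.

Not approved — the Series B shares did not give the required vote.

Series A: 3/5 of 6269157 = 3761494.20, rounded up to 3761495; 3,761,495 required, 3,762,129 in favor — approved.
Series B: 3/5 of 2676112 = 1605667.20, rounded up to 1605668; 1,605,668 required, 1,604,856 in favor — not approved.
Series C: 3/4 of 1436772 = 1077579; 1,077,579 required, 1,077,579 in favor — approved.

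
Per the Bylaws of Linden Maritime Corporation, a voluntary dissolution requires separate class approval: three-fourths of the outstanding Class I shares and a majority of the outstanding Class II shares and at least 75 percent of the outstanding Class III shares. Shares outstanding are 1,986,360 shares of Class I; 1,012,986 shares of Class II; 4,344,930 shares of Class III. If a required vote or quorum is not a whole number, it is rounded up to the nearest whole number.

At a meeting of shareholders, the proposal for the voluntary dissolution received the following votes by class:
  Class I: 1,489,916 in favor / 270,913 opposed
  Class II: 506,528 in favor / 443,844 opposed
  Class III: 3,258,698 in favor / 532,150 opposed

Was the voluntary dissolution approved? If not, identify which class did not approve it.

Approved — every class gave the required vote.

Class I: 3/4 of 1986360 = 1489770; 1,489,770 required, 1,489,916 in favor — approved.
Class II: a majority of 1012986 is 506494; 506,494 required, 506,528 in favor — approved.
Class III: 3/4 of 4344930 = 3258697.50, rounded up to 3258698; 3,258,698 required, 3,258,698 in favor — approved.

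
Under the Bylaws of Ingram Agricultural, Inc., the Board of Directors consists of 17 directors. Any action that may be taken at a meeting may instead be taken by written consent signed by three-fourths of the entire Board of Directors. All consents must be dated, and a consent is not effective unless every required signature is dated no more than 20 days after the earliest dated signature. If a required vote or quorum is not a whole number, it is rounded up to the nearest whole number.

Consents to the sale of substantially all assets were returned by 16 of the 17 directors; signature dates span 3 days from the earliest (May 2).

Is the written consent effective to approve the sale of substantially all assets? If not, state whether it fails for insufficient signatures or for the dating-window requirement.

Signatures required: three-fourths of 17 — 3/4 of 17 = 12.75, rounded up to 13, so 13 needed; 16 signed. Sufficient.
Dating window: the latest signature is 3 days after the earliest; the limit is 20 days. Within the window.

Effective — both the signature and dating-window requirements are satisfied.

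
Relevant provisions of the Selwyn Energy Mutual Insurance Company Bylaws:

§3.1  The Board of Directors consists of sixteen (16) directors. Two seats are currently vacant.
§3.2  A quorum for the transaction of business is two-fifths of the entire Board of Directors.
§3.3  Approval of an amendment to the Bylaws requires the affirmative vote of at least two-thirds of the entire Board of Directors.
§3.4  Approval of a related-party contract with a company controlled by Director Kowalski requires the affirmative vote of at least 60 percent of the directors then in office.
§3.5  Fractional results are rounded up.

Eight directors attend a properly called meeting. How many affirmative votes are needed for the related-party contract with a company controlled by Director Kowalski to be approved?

The related-party contract with a company controlled by Director Kowalski requires three-fifths of the directors then in office (14).
3/5 of 14 = 8.40, rounded up to 9.
(Only 8 can vote, so the related-party contract with a company controlled by Director Kowalski cannot pass at this meeting, but the required vote is still 9.)

9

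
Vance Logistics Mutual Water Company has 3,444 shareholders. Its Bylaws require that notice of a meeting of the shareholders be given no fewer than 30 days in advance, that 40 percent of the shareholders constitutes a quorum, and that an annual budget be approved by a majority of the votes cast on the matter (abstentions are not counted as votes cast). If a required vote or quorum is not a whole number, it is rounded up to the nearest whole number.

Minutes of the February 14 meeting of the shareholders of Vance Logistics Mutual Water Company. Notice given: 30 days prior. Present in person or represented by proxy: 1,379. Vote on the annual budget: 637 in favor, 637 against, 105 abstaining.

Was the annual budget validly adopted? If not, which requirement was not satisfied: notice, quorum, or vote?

Invalid — vote requirement not satisfied.

Notice: 30 days given; 30 required. Satisfied.
Quorum: 40% of 3,444 = 1,377.60, rounded up to 1,378; 1,379 present. Satisfied.
Vote: requires a majority of the votes cast (1,379 − 105 abstaining = 1,274); a majority of 1274 is 638, so 638 needed; 637 in favor. Not satisfied.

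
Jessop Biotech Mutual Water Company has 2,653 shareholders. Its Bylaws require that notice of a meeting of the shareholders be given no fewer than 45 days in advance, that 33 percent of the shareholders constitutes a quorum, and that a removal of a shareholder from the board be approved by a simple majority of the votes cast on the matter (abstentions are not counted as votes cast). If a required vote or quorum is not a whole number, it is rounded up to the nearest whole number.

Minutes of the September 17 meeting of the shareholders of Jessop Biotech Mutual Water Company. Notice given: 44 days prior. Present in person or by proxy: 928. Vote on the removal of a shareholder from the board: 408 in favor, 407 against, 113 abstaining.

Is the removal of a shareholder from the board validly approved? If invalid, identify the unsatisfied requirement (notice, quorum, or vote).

Notice: 44 days given; 45 required. Not satisfied.
Quorum: 33% of 2,653 = 875.49, rounded up to 876; 928 present. Satisfied.
Vote: requires a majority of the votes cast (928 − 113 abstaining = 815); a majority of 815 is 408, so 408 needed; 408 in favor. Satisfied.

Invalid — notice requirement not satisfied.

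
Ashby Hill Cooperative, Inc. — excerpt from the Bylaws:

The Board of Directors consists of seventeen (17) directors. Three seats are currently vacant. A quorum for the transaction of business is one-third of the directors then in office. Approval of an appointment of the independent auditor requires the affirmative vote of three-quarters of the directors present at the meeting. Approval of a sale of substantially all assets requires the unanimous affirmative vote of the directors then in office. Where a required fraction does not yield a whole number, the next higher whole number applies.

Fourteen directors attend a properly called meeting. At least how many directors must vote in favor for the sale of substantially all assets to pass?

14

The sale of substantially all assets requires the unanimous vote of the directors then in office (14).
Unanimous means all 14.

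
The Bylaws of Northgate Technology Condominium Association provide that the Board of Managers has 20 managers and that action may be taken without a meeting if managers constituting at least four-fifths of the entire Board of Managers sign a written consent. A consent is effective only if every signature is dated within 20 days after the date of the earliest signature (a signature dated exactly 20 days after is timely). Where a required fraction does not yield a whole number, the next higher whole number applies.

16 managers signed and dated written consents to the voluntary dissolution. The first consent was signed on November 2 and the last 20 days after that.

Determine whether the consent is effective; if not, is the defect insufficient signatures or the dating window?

Signatures required: at least four-fifths of 20 — 4/5 of 20 = 16, so 16 needed; 16 signed. Sufficient.
Dating window: the latest signature is 20 days after the earliest; the limit is 20 days. Within the window.

Effective — both the signature and dating-window requirements are satisfied.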